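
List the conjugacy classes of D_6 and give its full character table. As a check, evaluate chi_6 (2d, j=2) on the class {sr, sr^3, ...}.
Conjugacy classes: {e} of size 1, {r^3} of size 1, {r^1, r^5} of size 2, {r^2, r^4} of size 2, {s, sr^2, ...} of size 3, {sr, sr^3, ...} of size 3.
Character table:
  irrep \ class              {e} (size 1)  {r^3} (size 1)  {r^1, r^5} (size 2)  {r^2, r^4} (size 2)  {s, sr^2, ...} (size 3)  {sr, sr^3, ...} (size 3)
  chi_1 (triv)               1             1               1                    1                    1                        1                       
  chi_2 (sign: r->1, s->-1)  1             1               1                    1                    -1                       -1                      
  chi_3 (r->-1, s->1)        1             -1              -1                   1                    1                        -1                      
  chi_4 (r->-1, s->-1)       1             -1              -1                   1                    -1                       1                       
  chi_5 (2d, j=1)            2             -2              1                    -1                   0                        0                       
  chi_6 (2d, j=2)            2             2               -1                   -1                   0                        0                       

Spot check: chi_6 (2d, j=2) on {sr, sr^3, ...} = 0.

Derivation: D_6 has order 2*6 = 12 with 6 conjugacy classes, hence 6 irreducibles. Sum of squared dims 1 + 1 + 1 + 1 + 4 + 4 = 12 = |G|. Linear characters come from the abelianisation; the 2-dimensional irreps have character r^k -> 2*cos(2*pi*j*k/6), reflections -> 0.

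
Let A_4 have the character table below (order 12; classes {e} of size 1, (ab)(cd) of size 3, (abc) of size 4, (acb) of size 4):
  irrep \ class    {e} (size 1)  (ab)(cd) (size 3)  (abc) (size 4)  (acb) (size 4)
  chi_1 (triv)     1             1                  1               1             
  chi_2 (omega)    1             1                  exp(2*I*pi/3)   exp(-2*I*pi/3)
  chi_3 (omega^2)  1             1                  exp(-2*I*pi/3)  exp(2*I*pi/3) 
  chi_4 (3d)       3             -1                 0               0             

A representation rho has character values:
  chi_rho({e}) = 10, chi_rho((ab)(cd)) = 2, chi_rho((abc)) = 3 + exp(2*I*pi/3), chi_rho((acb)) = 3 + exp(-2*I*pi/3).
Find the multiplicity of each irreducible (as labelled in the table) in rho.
Multiplicities: chi_1: 3, chi_2: 1, chi_3: 0, chi_4: 2.

Details: Use <chi_rho, chi> = (1/|G|) sum_C |C| * chi_rho(C) * conj(chi(C)) with |G| = 12 for each irreducible chi in the table:
  <chi_rho, chi_1> = (1/12)[1*(10)*conj(1) + 3*(2)*conj(1) + 4*(3 + exp(2*I*pi/3))*conj(1) + 4*(3 + exp(-2*I*pi/3))*conj(1)]
      = (1/12)[(10) + (6) + (12 + 4*exp(2*I*pi/3)) + (12 + 4*exp(-2*I*pi/3))] = 36/12 = 3
  <chi_rho, chi_2> = (1/12)[1*(10)*conj(1) + 3*(2)*conj(1) + 4*(3 + exp(2*I*pi/3))*conj(exp(2*I*pi/3)) + 4*(3 + exp(-2*I*pi/3))*conj(exp(-2*I*pi/3))]
      = (1/12)[(10) + (6) + (4 + 12*exp(-2*I*pi/3)) + (4 + 12*exp(2*I*pi/3))] = 12/12 = 1
  <chi_rho, chi_3> = (1/12)[1*(10)*conj(1) + 3*(2)*conj(1) + 4*(3 + exp(2*I*pi/3))*conj(exp(-2*I*pi/3)) + 4*(3 + exp(-2*I*pi/3))*conj(exp(2*I*pi/3))]
      = (1/12)[(10) + (6) + (4*exp(-2*I*pi/3) + 12*exp(2*I*pi/3)) + (12*exp(-2*I*pi/3) + 4*exp(2*I*pi/3))] = 0/12 = 0
  <chi_rho, chi_4> = (1/12)[1*(10)*conj(3) + 3*(2)*conj(-1) + 4*(3 + exp(2*I*pi/3))*conj(0) + 4*(3 + exp(-2*I*pi/3))*conj(0)]
      = (1/12)[(30) + (-6) + (0) + (0)] = 24/12 = 2
(Exp terms are combined using exp(i*s)*conj(exp(i*t)) = exp(i*(s-t)), and sums of them are collapsed using the identity that for every m > 1 the m distinct m-th roots of unity sum to 0, e.g. 1 + exp(2*I*pi/3) + exp(-2*I*pi/3) = 0.)
Dimension check: dim(rho) = sum (mult * dim) = 3*1 + 1*1 + 0*1 + 2*3 = 10 = chi_rho(e) = 10.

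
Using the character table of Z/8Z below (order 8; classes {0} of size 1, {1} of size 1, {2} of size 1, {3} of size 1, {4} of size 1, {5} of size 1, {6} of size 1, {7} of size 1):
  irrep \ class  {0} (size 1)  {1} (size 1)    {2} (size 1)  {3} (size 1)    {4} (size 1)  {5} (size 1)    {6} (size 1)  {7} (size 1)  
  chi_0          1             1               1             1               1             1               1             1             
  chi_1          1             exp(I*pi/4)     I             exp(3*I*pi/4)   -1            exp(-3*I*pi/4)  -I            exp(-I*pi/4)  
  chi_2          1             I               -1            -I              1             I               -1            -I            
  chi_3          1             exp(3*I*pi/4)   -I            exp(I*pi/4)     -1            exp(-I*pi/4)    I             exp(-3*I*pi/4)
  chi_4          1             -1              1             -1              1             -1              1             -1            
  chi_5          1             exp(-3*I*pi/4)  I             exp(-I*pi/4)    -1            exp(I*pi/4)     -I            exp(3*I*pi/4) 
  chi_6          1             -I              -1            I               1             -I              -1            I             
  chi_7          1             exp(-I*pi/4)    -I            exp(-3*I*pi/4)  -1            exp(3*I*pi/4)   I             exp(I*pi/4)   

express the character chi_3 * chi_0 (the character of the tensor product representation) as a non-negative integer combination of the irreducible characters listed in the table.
chi_3 tensor chi_0 = chi_3 (all other irreducibles have multiplicity 0).

Why: The character of a tensor product is the pointwise product (chi_3 * chi_0)(C) = chi_3(C) * chi_0(C):
  {0}: (1)*(1), {1}: (exp(3*I*pi/4))*(1), {2}: (-I)*(1), {3}: (exp(I*pi/4))*(1), {4}: (-1)*(1), {5}: (exp(-I*pi/4))*(1), {6}: (I)*(1), {7}: (exp(-3*I*pi/4))*(1)
so (chi_3 * chi_0) takes values
  {0} -> 1, {1} -> exp(3*I*pi/4), {2} -> -I, {3} -> exp(I*pi/4), {4} -> -1, {5} -> exp(-I*pi/4), {6} -> I, {7} -> exp(-3*I*pi/4).
Now take the inner product of this character with each irreducible chi from the table, <chi_3*chi_0, chi> = (1/8) sum_C |C| (chi_3*chi_0)(C) conj(chi(C)):
  <chi_3*chi_0, chi_0> = (1/8)[1*(1)*conj(1) + 1*(exp(3*I*pi/4))*conj(1) + 1*(-I)*conj(1) + 1*(exp(I*pi/4))*conj(1) + 1*(-1)*conj(1) + 1*(exp(-I*pi/4))*conj(1) + 1*(I)*conj(1) + 1*(exp(-3*I*pi/4))*conj(1)]
      = (1/8)[(1) + (exp(3*I*pi/4)) + (-I) + (exp(I*pi/4)) + (-1) + (exp(-I*pi/4)) + (I) + (exp(-3*I*pi/4))] = 0/8 = 0
  <chi_3*chi_0, chi_1> = (1/8)[1*(1)*conj(1) + 1*(exp(3*I*pi/4))*conj(exp(I*pi/4)) + 1*(-I)*conj(I) + 1*(exp(I*pi/4))*conj(exp(3*I*pi/4)) + 1*(-1)*conj(-1) + 1*(exp(-I*pi/4))*conj(exp(-3*I*pi/4)) + 1*(I)*conj(-I) + 1*(exp(-3*I*pi/4))*conj(exp(-I*pi/4))]
      = (1/8)[(1) + (I) + (-1) + (-I) + (1) + (I) + (-1) + (-I)] = 0/8 = 0
  <chi_3*chi_0, chi_2> = (1/8)[1*(1)*conj(1) + 1*(exp(3*I*pi/4))*conj(I) + 1*(-I)*conj(-1) + 1*(exp(I*pi/4))*conj(-I) + 1*(-1)*conj(1) + 1*(exp(-I*pi/4))*conj(I) + 1*(I)*conj(-1) + 1*(exp(-3*I*pi/4))*conj(-I)]
      = (1/8)[(1) + (-exp(-3*I*pi/4)) + (I) + (exp(3*I*pi/4)) + (-1) + (-exp(I*pi/4)) + (-I) + (exp(-I*pi/4))] = 0/8 = 0
  <chi_3*chi_0, chi_3> = (1/8)[1*(1)*conj(1) + 1*(exp(3*I*pi/4))*conj(exp(3*I*pi/4)) + 1*(-I)*conj(-I) + 1*(exp(I*pi/4))*conj(exp(I*pi/4)) + 1*(-1)*conj(-1) + 1*(exp(-I*pi/4))*conj(exp(-I*pi/4)) + 1*(I)*conj(I) + 1*(exp(-3*I*pi/4))*conj(exp(-3*I*pi/4))]
      = (1/8)[(1) + (1) + (1) + (1) + (1) + (1) + (1) + (1)] = 8/8 = 1
  <chi_3*chi_0, chi_4> = (1/8)[1*(1)*conj(1) + 1*(exp(3*I*pi/4))*conj(-1) + 1*(-I)*conj(1) + 1*(exp(I*pi/4))*conj(-1) + 1*(-1)*conj(1) + 1*(exp(-I*pi/4))*conj(-1) + 1*(I)*conj(1) + 1*(exp(-3*I*pi/4))*conj(-1)]
      = (1/8)[(1) + (-exp(3*I*pi/4)) + (-I) + (-exp(I*pi/4)) + (-1) + (-exp(-I*pi/4)) + (I) + (-exp(-3*I*pi/4))] = 0/8 = 0
  <chi_3*chi_0, chi_5> = (1/8)[1*(1)*conj(1) + 1*(exp(3*I*pi/4))*conj(exp(-3*I*pi/4)) + 1*(-I)*conj(I) + 1*(exp(I*pi/4))*conj(exp(-I*pi/4)) + 1*(-1)*conj(-1) + 1*(exp(-I*pi/4))*conj(exp(I*pi/4)) + 1*(I)*conj(-I) + 1*(exp(-3*I*pi/4))*conj(exp(3*I*pi/4))]
      = (1/8)[(1) + (-I) + (-1) + (I) + (1) + (-I) + (-1) + (I)] = 0/8 = 0
  <chi_3*chi_0, chi_6> = (1/8)[1*(1)*conj(1) + 1*(exp(3*I*pi/4))*conj(-I) + 1*(-I)*conj(-1) + 1*(exp(I*pi/4))*conj(I) + 1*(-1)*conj(1) + 1*(exp(-I*pi/4))*conj(-I) + 1*(I)*conj(-1) + 1*(exp(-3*I*pi/4))*conj(I)]
      = (1/8)[(1) + (exp(-3*I*pi/4)) + (I) + (-exp(3*I*pi/4)) + (-1) + (exp(I*pi/4)) + (-I) + (-exp(-I*pi/4))] = 0/8 = 0
  <chi_3*chi_0, chi_7> = (1/8)[1*(1)*conj(1) + 1*(exp(3*I*pi/4))*conj(exp(-I*pi/4)) + 1*(-I)*conj(-I) + 1*(exp(I*pi/4))*conj(exp(-3*I*pi/4)) + 1*(-1)*conj(-1) + 1*(exp(-I*pi/4))*conj(exp(3*I*pi/4)) + 1*(I)*conj(I) + 1*(exp(-3*I*pi/4))*conj(exp(I*pi/4))]
      = (1/8)[(1) + (-1) + (1) + (-1) + (1) + (-1) + (1) + (-1)] = 0/8 = 0
(Exp terms are combined using exp(i*s)*conj(exp(i*t)) = exp(i*(s-t)), and sums of them are collapsed using the identity that for every m > 1 the m distinct m-th roots of unity sum to 0, e.g. 1 + exp(2*I*pi/3) + exp(-2*I*pi/3) = 0.)
Hence the multiplicities are chi_3: 1. Dimension check: dim(chi_3)*dim(chi_0) = 1*1 = 1 and sum (mult * dim) = 1*1 = 1.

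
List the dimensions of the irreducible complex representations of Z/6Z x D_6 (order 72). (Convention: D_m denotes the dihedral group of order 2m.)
Dimensions: 1, 1, 1, 1, 1, 1, 1, 1, 1, 1, 1, 1, 1, 1, 1, 1, 1, 1, 1, 1, 1, 1, 1, 1, 2, 2, 2, 2, 2, 2, 2, 2, 2, 2, 2, 2

Details: There are 36 irreducibles (= number of conjugacy classes). Their dimensions d_i satisfy sum d_i^2 = |G| = 72: 1 + 1 + 1 + 1 + 1 + 1 + 1 + 1 + 1 + 1 + 1 + 1 + 1 + 1 + 1 + 1 + 1 + 1 + 1 + 1 + 1 + 1 + 1 + 1 + 4 + 4 + 4 + 4 + 4 + 4 + 4 + 4 + 4 + 4 + 4 + 4 = 72. (For the product with Z/6Z: each of the 6 1-dim characters of Z/6Z tensors with each irrep of D_6, giving 6 copies of each D_6-dimension.)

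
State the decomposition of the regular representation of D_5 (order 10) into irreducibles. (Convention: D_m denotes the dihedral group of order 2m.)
Each irreducible V_i of dimension d_i appears with multiplicity d_i, i.e. rho_reg = (direct sum over all irreducibles V_i) d_i V_i. The irreducible dimensions for D_5 are 1, 1, 2, 2: 2 irreducibles of dimension 1, each with multiplicity 1; 2 irreducibles of dimension 2, each with multiplicity 2. Total dimension 2*1*1 + 2*2*2 = 10 = |G|.

Working: General theorem: in the regular representation of a finite group G, each irreducible appears with multiplicity equal to its dimension. Check: dim(rho_reg) = sum d_i^2 = 1 + 1 + 4 + 4 = 10 = |G|.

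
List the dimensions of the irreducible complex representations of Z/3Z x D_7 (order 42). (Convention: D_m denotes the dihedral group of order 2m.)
Dimensions: 1, 1, 1, 1, 1, 1, 2, 2, 2, 2, 2, 2, 2, 2, 2

Details: There are 15 irreducibles (= number of conjugacy classes). Their dimensions d_i satisfy sum d_i^2 = |G| = 42: 1 + 1 + 1 + 1 + 1 + 1 + 4 + 4 + 4 + 4 + 4 + 4 + 4 + 4 + 4 = 42. (For the product with Z/3Z: each of the 3 1-dim characters of Z/3Z tensors with each irrep of D_7, giving 3 copies of each D_7-dimension.)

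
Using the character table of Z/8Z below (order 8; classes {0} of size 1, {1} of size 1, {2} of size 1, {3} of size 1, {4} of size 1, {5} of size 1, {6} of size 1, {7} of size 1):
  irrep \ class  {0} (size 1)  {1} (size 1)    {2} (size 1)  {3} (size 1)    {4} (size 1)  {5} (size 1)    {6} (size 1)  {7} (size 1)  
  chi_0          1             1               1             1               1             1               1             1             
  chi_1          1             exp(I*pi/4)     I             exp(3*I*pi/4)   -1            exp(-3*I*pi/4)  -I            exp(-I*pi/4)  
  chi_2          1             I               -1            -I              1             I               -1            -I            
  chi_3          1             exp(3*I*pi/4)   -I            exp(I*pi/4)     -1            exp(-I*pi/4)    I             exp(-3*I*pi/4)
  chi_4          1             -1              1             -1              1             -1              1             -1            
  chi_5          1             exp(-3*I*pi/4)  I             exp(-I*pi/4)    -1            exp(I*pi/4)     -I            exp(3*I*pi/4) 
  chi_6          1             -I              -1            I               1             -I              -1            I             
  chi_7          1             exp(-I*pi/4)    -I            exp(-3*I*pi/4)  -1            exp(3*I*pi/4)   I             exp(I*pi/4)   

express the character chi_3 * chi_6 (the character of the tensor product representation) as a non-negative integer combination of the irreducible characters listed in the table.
chi_3 tensor chi_6 = chi_1 (all other irreducibles have multiplicity 0).

Why: The character of a tensor product is the pointwise product (chi_3 * chi_6)(C) = chi_3(C) * chi_6(C):
  {0}: (1)*(1), {1}: (exp(3*I*pi/4))*(-I), {2}: (-I)*(-1), {3}: (exp(I*pi/4))*(I), {4}: (-1)*(1), {5}: (exp(-I*pi/4))*(-I), {6}: (I)*(-1), {7}: (exp(-3*I*pi/4))*(I)
so (chi_3 * chi_6) takes values
  {0} -> 1, {1} -> -exp(-3*I*pi/4), {2} -> I, {3} -> exp(3*I*pi/4), {4} -> -1, {5} -> -exp(I*pi/4), {6} -> -I, {7} -> exp(-I*pi/4).
Now take the inner product of this character with each irreducible chi from the table, <chi_3*chi_6, chi> = (1/8) sum_C |C| (chi_3*chi_6)(C) conj(chi(C)):
  <chi_3*chi_6, chi_0> = (1/8)[1*(1)*conj(1) + 1*(-exp(-3*I*pi/4))*conj(1) + 1*(I)*conj(1) + 1*(exp(3*I*pi/4))*conj(1) + 1*(-1)*conj(1) + 1*(-exp(I*pi/4))*conj(1) + 1*(-I)*conj(1) + 1*(exp(-I*pi/4))*conj(1)]
      = (1/8)[(1) + (-exp(-3*I*pi/4)) + (I) + (exp(3*I*pi/4)) + (-1) + (-exp(I*pi/4)) + (-I) + (exp(-I*pi/4))] = 0/8 = 0
  <chi_3*chi_6, chi_1> = (1/8)[1*(1)*conj(1) + 1*(-exp(-3*I*pi/4))*conj(exp(I*pi/4)) + 1*(I)*conj(I) + 1*(exp(3*I*pi/4))*conj(exp(3*I*pi/4)) + 1*(-1)*conj(-1) + 1*(-exp(I*pi/4))*conj(exp(-3*I*pi/4)) + 1*(-I)*conj(-I) + 1*(exp(-I*pi/4))*conj(exp(-I*pi/4))]
      = (1/8)[(1) + (1) + (1) + (1) + (1) + (1) + (1) + (1)] = 8/8 = 1
  <chi_3*chi_6, chi_2> = (1/8)[1*(1)*conj(1) + 1*(-exp(-3*I*pi/4))*conj(I) + 1*(I)*conj(-1) + 1*(exp(3*I*pi/4))*conj(-I) + 1*(-1)*conj(1) + 1*(-exp(I*pi/4))*conj(I) + 1*(-I)*conj(-1) + 1*(exp(-I*pi/4))*conj(-I)]
      = (1/8)[(1) + (exp(-I*pi/4)) + (-I) + (exp(-3*I*pi/4)) + (-1) + (exp(3*I*pi/4)) + (I) + (exp(I*pi/4))] = 0/8 = 0
  <chi_3*chi_6, chi_3> = (1/8)[1*(1)*conj(1) + 1*(-exp(-3*I*pi/4))*conj(exp(3*I*pi/4)) + 1*(I)*conj(-I) + 1*(exp(3*I*pi/4))*conj(exp(I*pi/4)) + 1*(-1)*conj(-1) + 1*(-exp(I*pi/4))*conj(exp(-I*pi/4)) + 1*(-I)*conj(I) + 1*(exp(-I*pi/4))*conj(exp(-3*I*pi/4))]
      = (1/8)[(1) + (-I) + (-1) + (I) + (1) + (-I) + (-1) + (I)] = 0/8 = 0
  <chi_3*chi_6, chi_4> = (1/8)[1*(1)*conj(1) + 1*(-exp(-3*I*pi/4))*conj(-1) + 1*(I)*conj(1) + 1*(exp(3*I*pi/4))*conj(-1) + 1*(-1)*conj(1) + 1*(-exp(I*pi/4))*conj(-1) + 1*(-I)*conj(1) + 1*(exp(-I*pi/4))*conj(-1)]
      = (1/8)[(1) + (exp(-3*I*pi/4)) + (I) + (-exp(3*I*pi/4)) + (-1) + (exp(I*pi/4)) + (-I) + (-exp(-I*pi/4))] = 0/8 = 0
  <chi_3*chi_6, chi_5> = (1/8)[1*(1)*conj(1) + 1*(-exp(-3*I*pi/4))*conj(exp(-3*I*pi/4)) + 1*(I)*conj(I) + 1*(exp(3*I*pi/4))*conj(exp(-I*pi/4)) + 1*(-1)*conj(-1) + 1*(-exp(I*pi/4))*conj(exp(I*pi/4)) + 1*(-I)*conj(-I) + 1*(exp(-I*pi/4))*conj(exp(3*I*pi/4))]
      = (1/8)[(1) + (-1) + (1) + (-1) + (1) + (-1) + (1) + (-1)] = 0/8 = 0
  <chi_3*chi_6, chi_6> = (1/8)[1*(1)*conj(1) + 1*(-exp(-3*I*pi/4))*conj(-I) + 1*(I)*conj(-1) + 1*(exp(3*I*pi/4))*conj(I) + 1*(-1)*conj(1) + 1*(-exp(I*pi/4))*conj(-I) + 1*(-I)*conj(-1) + 1*(exp(-I*pi/4))*conj(I)]
      = (1/8)[(1) + (-exp(-I*pi/4)) + (-I) + (-exp(-3*I*pi/4)) + (-1) + (-exp(3*I*pi/4)) + (I) + (-exp(I*pi/4))] = 0/8 = 0
  <chi_3*chi_6, chi_7> = (1/8)[1*(1)*conj(1) + 1*(-exp(-3*I*pi/4))*conj(exp(-I*pi/4)) + 1*(I)*conj(-I) + 1*(exp(3*I*pi/4))*conj(exp(-3*I*pi/4)) + 1*(-1)*conj(-1) + 1*(-exp(I*pi/4))*conj(exp(3*I*pi/4)) + 1*(-I)*conj(I) + 1*(exp(-I*pi/4))*conj(exp(I*pi/4))]
      = (1/8)[(1) + (I) + (-1) + (-I) + (1) + (I) + (-1) + (-I)] = 0/8 = 0
(Exp terms are combined using exp(i*s)*conj(exp(i*t)) = exp(i*(s-t)), and sums of them are collapsed using the identity that for every m > 1 the m distinct m-th roots of unity sum to 0, e.g. 1 + exp(2*I*pi/3) + exp(-2*I*pi/3) = 0.)
Hence the multiplicities are chi_1: 1. Dimension check: dim(chi_3)*dim(chi_6) = 1*1 = 1 and sum (mult * dim) = 1*1 = 1.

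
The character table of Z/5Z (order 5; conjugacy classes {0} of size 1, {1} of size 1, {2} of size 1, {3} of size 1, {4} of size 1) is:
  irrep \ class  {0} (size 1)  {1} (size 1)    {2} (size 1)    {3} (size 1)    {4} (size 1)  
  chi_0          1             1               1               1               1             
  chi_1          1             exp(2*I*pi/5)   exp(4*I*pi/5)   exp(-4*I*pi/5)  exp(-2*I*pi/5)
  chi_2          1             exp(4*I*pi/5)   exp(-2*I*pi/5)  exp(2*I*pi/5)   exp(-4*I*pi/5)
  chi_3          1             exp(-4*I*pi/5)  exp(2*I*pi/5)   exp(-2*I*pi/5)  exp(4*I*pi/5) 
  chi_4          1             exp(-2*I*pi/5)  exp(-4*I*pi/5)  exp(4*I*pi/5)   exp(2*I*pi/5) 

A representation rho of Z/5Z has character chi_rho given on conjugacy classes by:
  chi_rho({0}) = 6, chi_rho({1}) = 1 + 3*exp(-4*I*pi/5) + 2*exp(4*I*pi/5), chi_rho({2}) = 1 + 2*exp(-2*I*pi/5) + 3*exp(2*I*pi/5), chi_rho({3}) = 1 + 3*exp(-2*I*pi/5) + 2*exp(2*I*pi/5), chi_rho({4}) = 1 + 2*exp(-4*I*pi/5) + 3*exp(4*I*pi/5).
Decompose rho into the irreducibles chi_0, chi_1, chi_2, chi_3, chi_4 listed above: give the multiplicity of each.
Multiplicities: chi_0: 1, chi_1: 0, chi_2: 2, chi_3: 3, chi_4: 0.

Working: Use <chi_rho, chi> = (1/|G|) sum_C |C| * chi_rho(C) * conj(chi(C)) with |G| = 5 for each irreducible chi in the table:
  <chi_rho, chi_0> = (1/5)[1*(6)*conj(1) + 1*(1 + 3*exp(-4*I*pi/5) + 2*exp(4*I*pi/5))*conj(1) + 1*(1 + 2*exp(-2*I*pi/5) + 3*exp(2*I*pi/5))*conj(1) + 1*(1 + 3*exp(-2*I*pi/5) + 2*exp(2*I*pi/5))*conj(1) + 1*(1 + 2*exp(-4*I*pi/5) + 3*exp(4*I*pi/5))*conj(1)]
      = (1/5)[(6) + (1 + 3*exp(-4*I*pi/5) + 2*exp(4*I*pi/5)) + (1 + 2*exp(-2*I*pi/5) + 3*exp(2*I*pi/5)) + (1 + 3*exp(-2*I*pi/5) + 2*exp(2*I*pi/5)) + (1 + 2*exp(-4*I*pi/5) + 3*exp(4*I*pi/5))] = 5/5 = 1
  <chi_rho, chi_1> = (1/5)[1*(6)*conj(1) + 1*(1 + 3*exp(-4*I*pi/5) + 2*exp(4*I*pi/5))*conj(exp(2*I*pi/5)) + 1*(1 + 2*exp(-2*I*pi/5) + 3*exp(2*I*pi/5))*conj(exp(4*I*pi/5)) + 1*(1 + 3*exp(-2*I*pi/5) + 2*exp(2*I*pi/5))*conj(exp(-4*I*pi/5)) + 1*(1 + 2*exp(-4*I*pi/5) + 3*exp(4*I*pi/5))*conj(exp(-2*I*pi/5))]
      = (1/5)[(6) + (exp(-2*I*pi/5) + 3*exp(4*I*pi/5) + 2*exp(2*I*pi/5)) + (3*exp(-2*I*pi/5) + exp(-4*I*pi/5) + 2*exp(4*I*pi/5)) + (2*exp(-4*I*pi/5) + exp(4*I*pi/5) + 3*exp(2*I*pi/5)) + (2*exp(-2*I*pi/5) + 3*exp(-4*I*pi/5) + exp(2*I*pi/5))] = 0/5 = 0
  <chi_rho, chi_2> = (1/5)[1*(6)*conj(1) + 1*(1 + 3*exp(-4*I*pi/5) + 2*exp(4*I*pi/5))*conj(exp(4*I*pi/5)) + 1*(1 + 2*exp(-2*I*pi/5) + 3*exp(2*I*pi/5))*conj(exp(-2*I*pi/5)) + 1*(1 + 3*exp(-2*I*pi/5) + 2*exp(2*I*pi/5))*conj(exp(2*I*pi/5)) + 1*(1 + 2*exp(-4*I*pi/5) + 3*exp(4*I*pi/5))*conj(exp(-4*I*pi/5))]
      = (1/5)[(6) + (2 + exp(-4*I*pi/5) + 3*exp(2*I*pi/5)) + (2 + exp(2*I*pi/5) + 3*exp(4*I*pi/5)) + (2 + 3*exp(-4*I*pi/5) + exp(-2*I*pi/5)) + (2 + 3*exp(-2*I*pi/5) + exp(4*I*pi/5))] = 10/5 = 2
  <chi_rho, chi_3> = (1/5)[1*(6)*conj(1) + 1*(1 + 3*exp(-4*I*pi/5) + 2*exp(4*I*pi/5))*conj(exp(-4*I*pi/5)) + 1*(1 + 2*exp(-2*I*pi/5) + 3*exp(2*I*pi/5))*conj(exp(2*I*pi/5)) + 1*(1 + 3*exp(-2*I*pi/5) + 2*exp(2*I*pi/5))*conj(exp(-2*I*pi/5)) + 1*(1 + 2*exp(-4*I*pi/5) + 3*exp(4*I*pi/5))*conj(exp(4*I*pi/5))]
      = (1/5)[(6) + (3 + 2*exp(-2*I*pi/5) + exp(4*I*pi/5)) + (3 + 2*exp(-4*I*pi/5) + exp(-2*I*pi/5)) + (3 + exp(2*I*pi/5) + 2*exp(4*I*pi/5)) + (3 + exp(-4*I*pi/5) + 2*exp(2*I*pi/5))] = 15/5 = 3
  <chi_rho, chi_4> = (1/5)[1*(6)*conj(1) + 1*(1 + 3*exp(-4*I*pi/5) + 2*exp(4*I*pi/5))*conj(exp(-2*I*pi/5)) + 1*(1 + 2*exp(-2*I*pi/5) + 3*exp(2*I*pi/5))*conj(exp(-4*I*pi/5)) + 1*(1 + 3*exp(-2*I*pi/5) + 2*exp(2*I*pi/5))*conj(exp(4*I*pi/5)) + 1*(1 + 2*exp(-4*I*pi/5) + 3*exp(4*I*pi/5))*conj(exp(2*I*pi/5))]
      = (1/5)[(6) + (3*exp(-2*I*pi/5) + 2*exp(-4*I*pi/5) + exp(2*I*pi/5)) + (3*exp(-4*I*pi/5) + exp(4*I*pi/5) + 2*exp(2*I*pi/5)) + (2*exp(-2*I*pi/5) + exp(-4*I*pi/5) + 3*exp(4*I*pi/5)) + (exp(-2*I*pi/5) + 2*exp(4*I*pi/5) + 3*exp(2*I*pi/5))] = 0/5 = 0
(Exp terms are combined using exp(i*s)*conj(exp(i*t)) = exp(i*(s-t)), and sums of them are collapsed using the identity that for every m > 1 the m distinct m-th roots of unity sum to 0, e.g. 1 + exp(2*I*pi/3) + exp(-2*I*pi/3) = 0.)
Dimension check: dim(rho) = sum (mult * dim) = 1*1 + 0*1 + 2*1 + 3*1 + 0*1 = 6 = chi_rho(e) = 6.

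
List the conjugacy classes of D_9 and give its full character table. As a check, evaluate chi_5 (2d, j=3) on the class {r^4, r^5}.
Conjugacy classes: {e} of size 1, {r^1, r^8} of size 2, {r^2, r^7} of size 2, {r^3, r^6} of size 2, {r^4, r^5} of size 2, {s, sr, ..., sr^8} of size 9.
Character table:
  irrep \ class              {e} (size 1)  {r^1, r^8} (size 2)  {r^2, r^7} (size 2)  {r^3, r^6} (size 2)  {r^4, r^5} (size 2)  {s, sr, ..., sr^8} (size 9)
  chi_1 (triv)               1             1                    1                    1                    1                    1                          
  chi_2 (sign: r->1, s->-1)  1             1                    1                    1                    1                    -1                         
  chi_3 (2d, j=1)            2             2*cos(2*pi/9)        2*cos(4*pi/9)        -1                   -2*cos(pi/9)         0                          
  chi_4 (2d, j=2)            2             2*cos(4*pi/9)        -2*cos(pi/9)         -1                   2*cos(2*pi/9)        0                          
  chi_5 (2d, j=3)            2             -1                   -1                   2                    -1                   0                          
  chi_6 (2d, j=4)            2             -2*cos(pi/9)         2*cos(2*pi/9)        -1                   2*cos(4*pi/9)        0                          

Spot check: chi_5 (2d, j=3) on {r^4, r^5} = -1.

Justification: D_9 has order 2*9 = 18 with 6 conjugacy classes, hence 6 irreducibles. Sum of squared dims 1 + 1 + 4 + 4 + 4 + 4 = 18 = |G|. Linear characters come from the abelianisation; the 2-dimensional irreps have character r^k -> 2*cos(2*pi*j*k/9), reflections -> 0.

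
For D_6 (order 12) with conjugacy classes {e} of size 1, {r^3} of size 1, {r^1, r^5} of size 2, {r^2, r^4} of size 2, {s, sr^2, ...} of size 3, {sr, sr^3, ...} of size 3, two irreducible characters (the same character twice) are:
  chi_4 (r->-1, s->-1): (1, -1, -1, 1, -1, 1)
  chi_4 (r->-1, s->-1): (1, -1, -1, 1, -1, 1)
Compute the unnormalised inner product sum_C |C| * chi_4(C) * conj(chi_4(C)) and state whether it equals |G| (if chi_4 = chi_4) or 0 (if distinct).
Sum = 12 = |G| = 12; so <chi_4, chi_4> = 1 (norm-1 confirms irreducibility).

Solution. Compute term by term over conjugacy classes (|C| * chi_4(C) * conj(chi_4(C))):
  1*(1)*conj(1) + 1*(-1)*conj(-1) + 2*(-1)*conj(-1) + 2*(1)*conj(1) + 3*(-1)*conj(-1) + 3*(1)*conj(1)
  = (1) + (1) + (2) + (2) + (3) + (3)
  = 12.
Dividing by |G| = 12 gives 12/12 = 1, matching the row-orthogonality relation <chi_4, chi_4> = [chi_4 = chi_4].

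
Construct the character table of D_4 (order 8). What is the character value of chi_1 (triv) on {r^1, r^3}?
Conjugacy classes: {e} of size 1, {r^2} of size 1, {r^1, r^3} of size 2, {s, sr^2, ...} of size 2, {sr, sr^3, ...} of size 2.
Character table:
  irrep \ class              {e} (size 1)  {r^2} (size 1)  {r^1, r^3} (size 2)  {s, sr^2, ...} (size 2)  {sr, sr^3, ...} (size 2)
  chi_1 (triv)               1             1               1                    1                        1                       
  chi_2 (sign: r->1, s->-1)  1             1               1                    -1                       -1                      
  chi_3 (r->-1, s->1)        1             1               -1                   1                        -1                      
  chi_4 (r->-1, s->-1)       1             1               -1                   -1                       1                       
  chi_5 (2d, j=1)            2             -2              0                    0                        0                       

Spot check: chi_1 (triv) on {r^1, r^3} = 1.

Reasoning: D_4 has order 2*4 = 8 with 5 conjugacy classes, hence 5 irreducibles. Sum of squared dims 1 + 1 + 1 + 1 + 4 = 8 = |G|. Linear characters come from the abelianisation; the 2-dimensional irreps have character r^k -> 2*cos(2*pi*j*k/4), reflections -> 0.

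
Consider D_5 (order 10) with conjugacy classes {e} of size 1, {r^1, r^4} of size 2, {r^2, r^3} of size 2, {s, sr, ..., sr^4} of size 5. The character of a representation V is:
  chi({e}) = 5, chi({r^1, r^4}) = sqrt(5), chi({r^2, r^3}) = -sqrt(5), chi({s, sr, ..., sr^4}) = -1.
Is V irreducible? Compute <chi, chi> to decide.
Not irreducible (reducible): <chi, chi> = 5 > 1.

Justification: <chi, chi> = (1/|G|) sum_C |C| * |chi(C)|^2 = (1/10)[1*|5|^2 + 2*|sqrt(5)|^2 + 2*|-sqrt(5)|^2 + 5*|-1|^2]
  = (1/10)[(25) + (10) + (10) + (5)] = 50/10 = 5.
A character is irreducible iff <chi, chi> = 1, so this representation is reducible.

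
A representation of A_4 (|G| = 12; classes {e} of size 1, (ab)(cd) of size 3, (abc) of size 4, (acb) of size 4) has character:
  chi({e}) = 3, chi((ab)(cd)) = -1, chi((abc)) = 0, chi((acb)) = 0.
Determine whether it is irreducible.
Irreducible: <chi, chi> = 1.

Solution. <chi, chi> = (1/|G|) sum_C |C| * |chi(C)|^2 = (1/12)[1*|3|^2 + 3*|-1|^2 + 4*|0|^2 + 4*|0|^2]
  = (1/12)[(9) + (3) + (0) + (0)] = 12/12 = 1.
(Exp terms are combined using exp(i*s)*conj(exp(i*t)) = exp(i*(s-t)), and sums of them are collapsed using the identity that for every m > 1 the m distinct m-th roots of unity sum to 0, e.g. 1 + exp(2*I*pi/3) + exp(-2*I*pi/3) = 0.)
A character is irreducible iff <chi, chi> = 1, so this representation is irreducible.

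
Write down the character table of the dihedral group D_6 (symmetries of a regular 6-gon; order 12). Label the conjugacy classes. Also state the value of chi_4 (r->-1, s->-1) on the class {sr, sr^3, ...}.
Conjugacy classes: {e} of size 1, {r^3} of size 1, {r^1, r^5} of size 2, {r^2, r^4} of size 2, {s, sr^2, ...} of size 3, {sr, sr^3, ...} of size 3.
Character table:
  irrep \ class              {e} (size 1)  {r^3} (size 1)  {r^1, r^5} (size 2)  {r^2, r^4} (size 2)  {s, sr^2, ...} (size 3)  {sr, sr^3, ...} (size 3)
  chi_1 (triv)               1             1               1                    1                    1                        1                       
  chi_2 (sign: r->1, s->-1)  1             1               1                    1                    -1                       -1                      
  chi_3 (r->-1, s->1)        1             -1              -1                   1                    1                        -1                      
  chi_4 (r->-1, s->-1)       1             -1              -1                   1                    -1                       1                       
  chi_5 (2d, j=1)            2             -2              1                    -1                   0                        0                       
  chi_6 (2d, j=2)            2             2               -1                   -1                   0                        0                       

Spot check: chi_4 (r->-1, s->-1) on {sr, sr^3, ...} = 1.

Reasoning: D_6 has order 2*6 = 12 with 6 conjugacy classes, hence 6 irreducibles. Sum of squared dims 1 + 1 + 1 + 1 + 4 + 4 = 12 = |G|. Linear characters come from the abelianisation; the 2-dimensional irreps have character r^k -> 2*cos(2*pi*j*k/6), reflections -> 0.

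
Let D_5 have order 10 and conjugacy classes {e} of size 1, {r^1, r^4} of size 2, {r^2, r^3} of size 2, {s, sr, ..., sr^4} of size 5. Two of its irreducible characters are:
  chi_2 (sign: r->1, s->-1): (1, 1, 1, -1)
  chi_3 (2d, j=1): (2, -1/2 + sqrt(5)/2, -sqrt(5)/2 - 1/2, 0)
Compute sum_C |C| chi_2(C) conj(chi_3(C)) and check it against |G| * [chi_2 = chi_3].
Sum = 0; so <chi_2, chi_3> = 0 (distinct irreducibles are orthogonal).

Details: Compute term by term over conjugacy classes (|C| * chi_2(C) * conj(chi_3(C))):
  1*(1)*conj(2) + 2*(1)*conj(-1/2 + sqrt(5)/2) + 2*(1)*conj(-sqrt(5)/2 - 1/2) + 5*(-1)*conj(0)
  = (2) + (-1 + sqrt(5)) + (-sqrt(5) - 1) + (0)
  = 0.
Dividing by |G| = 10 gives 0/10 = 0, matching the row-orthogonality relation <chi_2, chi_3> = [chi_2 = chi_3].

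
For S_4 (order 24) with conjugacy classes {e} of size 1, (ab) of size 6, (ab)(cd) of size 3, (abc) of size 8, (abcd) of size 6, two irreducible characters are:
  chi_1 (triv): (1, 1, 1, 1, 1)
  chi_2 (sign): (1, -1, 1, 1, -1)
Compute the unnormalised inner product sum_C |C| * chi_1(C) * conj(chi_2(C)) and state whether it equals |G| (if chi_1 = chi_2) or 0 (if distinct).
Sum = 0; so <chi_1, chi_2> = 0 (distinct irreducibles are orthogonal).

Explanation: Compute term by term over conjugacy classes (|C| * chi_1(C) * conj(chi_2(C))):
  1*(1)*conj(1) + 6*(1)*conj(-1) + 3*(1)*conj(1) + 8*(1)*conj(1) + 6*(1)*conj(-1)
  = (1) + (-6) + (3) + (8) + (-6)
  = 0.
Dividing by |G| = 24 gives 0/24 = 0, matching the row-orthogonality relation <chi_1, chi_2> = [chi_1 = chi_2].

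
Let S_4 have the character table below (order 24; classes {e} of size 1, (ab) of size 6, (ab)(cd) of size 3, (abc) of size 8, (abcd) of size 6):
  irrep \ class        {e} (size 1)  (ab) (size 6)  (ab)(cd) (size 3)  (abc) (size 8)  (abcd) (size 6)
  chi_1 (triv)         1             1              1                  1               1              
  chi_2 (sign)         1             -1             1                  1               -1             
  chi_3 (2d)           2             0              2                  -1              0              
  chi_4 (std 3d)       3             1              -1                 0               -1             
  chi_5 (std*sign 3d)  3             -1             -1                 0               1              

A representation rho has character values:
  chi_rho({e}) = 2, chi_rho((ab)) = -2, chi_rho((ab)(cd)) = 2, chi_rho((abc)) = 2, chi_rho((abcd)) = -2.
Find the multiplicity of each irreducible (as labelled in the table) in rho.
Multiplicities: chi_1: 0, chi_2: 2, chi_3: 0, chi_4: 0, chi_5: 0.

Solution. Use <chi_rho, chi> = (1/|G|) sum_C |C| * chi_rho(C) * conj(chi(C)) with |G| = 24 for each irreducible chi in the table:
  <chi_rho, chi_1> = (1/24)[1*(2)*conj(1) + 6*(-2)*conj(1) + 3*(2)*conj(1) + 8*(2)*conj(1) + 6*(-2)*conj(1)]
      = (1/24)[(2) + (-12) + (6) + (16) + (-12)] = 0/24 = 0
  <chi_rho, chi_2> = (1/24)[1*(2)*conj(1) + 6*(-2)*conj(-1) + 3*(2)*conj(1) + 8*(2)*conj(1) + 6*(-2)*conj(-1)]
      = (1/24)[(2) + (12) + (6) + (16) + (12)] = 48/24 = 2
  <chi_rho, chi_3> = (1/24)[1*(2)*conj(2) + 6*(-2)*conj(0) + 3*(2)*conj(2) + 8*(2)*conj(-1) + 6*(-2)*conj(0)]
      = (1/24)[(4) + (0) + (12) + (-16) + (0)] = 0/24 = 0
  <chi_rho, chi_4> = (1/24)[1*(2)*conj(3) + 6*(-2)*conj(1) + 3*(2)*conj(-1) + 8*(2)*conj(0) + 6*(-2)*conj(-1)]
      = (1/24)[(6) + (-12) + (-6) + (0) + (12)] = 0/24 = 0
  <chi_rho, chi_5> = (1/24)[1*(2)*conj(3) + 6*(-2)*conj(-1) + 3*(2)*conj(-1) + 8*(2)*conj(0) + 6*(-2)*conj(1)]
      = (1/24)[(6) + (12) + (-6) + (0) + (-12)] = 0/24 = 0
Dimension check: dim(rho) = sum (mult * dim) = 0*1 + 2*1 + 0*2 + 0*3 + 0*3 = 2 = chi_rho(e) = 2.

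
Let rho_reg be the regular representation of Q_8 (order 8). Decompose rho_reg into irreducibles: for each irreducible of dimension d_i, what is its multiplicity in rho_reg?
Each irreducible V_i of dimension d_i appears with multiplicity d_i, i.e. rho_reg = (direct sum over all irreducibles V_i) d_i V_i. The irreducible dimensions for Q_8 are 1, 1, 1, 1, 2: 4 irreducibles of dimension 1, each with multiplicity 1; 1 irreducible of dimension 2, with multiplicity 2. Total dimension 4*1*1 + 1*2*2 = 8 = |G|.

Working: General theorem: in the regular representation of a finite group G, each irreducible appears with multiplicity equal to its dimension. Check: dim(rho_reg) = sum d_i^2 = 1 + 1 + 1 + 1 + 4 = 8 = |G|.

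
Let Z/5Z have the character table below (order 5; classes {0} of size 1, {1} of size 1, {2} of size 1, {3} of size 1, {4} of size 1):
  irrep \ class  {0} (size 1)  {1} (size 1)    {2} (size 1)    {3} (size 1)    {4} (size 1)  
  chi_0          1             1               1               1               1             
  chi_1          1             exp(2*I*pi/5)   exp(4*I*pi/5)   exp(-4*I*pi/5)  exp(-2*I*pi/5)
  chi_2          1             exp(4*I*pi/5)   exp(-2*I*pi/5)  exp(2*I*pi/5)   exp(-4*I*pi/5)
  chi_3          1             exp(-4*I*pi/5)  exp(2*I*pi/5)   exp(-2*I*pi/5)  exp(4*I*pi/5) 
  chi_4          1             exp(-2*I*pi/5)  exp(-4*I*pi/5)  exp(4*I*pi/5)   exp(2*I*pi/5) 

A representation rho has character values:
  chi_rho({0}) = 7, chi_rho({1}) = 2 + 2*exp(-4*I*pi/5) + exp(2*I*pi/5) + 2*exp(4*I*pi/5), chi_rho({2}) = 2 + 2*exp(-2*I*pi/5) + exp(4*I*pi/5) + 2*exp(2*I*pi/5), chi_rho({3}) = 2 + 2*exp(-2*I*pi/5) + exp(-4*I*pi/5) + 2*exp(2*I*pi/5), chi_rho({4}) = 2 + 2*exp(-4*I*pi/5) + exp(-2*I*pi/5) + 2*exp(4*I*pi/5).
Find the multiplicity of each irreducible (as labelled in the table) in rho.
Multiplicities: chi_0: 2, chi_1: 1, chi_2: 2, chi_3: 2, chi_4: 0.

Justification: Use <chi_rho, chi> = (1/|G|) sum_C |C| * chi_rho(C) * conj(chi(C)) with |G| = 5 for each irreducible chi in the table:
  <chi_rho, chi_0> = (1/5)[1*(7)*conj(1) + 1*(2 + 2*exp(-4*I*pi/5) + exp(2*I*pi/5) + 2*exp(4*I*pi/5))*conj(1) + 1*(2 + 2*exp(-2*I*pi/5) + exp(4*I*pi/5) + 2*exp(2*I*pi/5))*conj(1) + 1*(2 + 2*exp(-2*I*pi/5) + exp(-4*I*pi/5) + 2*exp(2*I*pi/5))*conj(1) + 1*(2 + 2*exp(-4*I*pi/5) + exp(-2*I*pi/5) + 2*exp(4*I*pi/5))*conj(1)]
      = (1/5)[(7) + (2 + 2*exp(-4*I*pi/5) + exp(2*I*pi/5) + 2*exp(4*I*pi/5)) + (2 + 2*exp(-2*I*pi/5) + exp(4*I*pi/5) + 2*exp(2*I*pi/5)) + (2 + 2*exp(-2*I*pi/5) + exp(-4*I*pi/5) + 2*exp(2*I*pi/5)) + (2 + 2*exp(-4*I*pi/5) + exp(-2*I*pi/5) + 2*exp(4*I*pi/5))] = 10/5 = 2
  <chi_rho, chi_1> = (1/5)[1*(7)*conj(1) + 1*(2 + 2*exp(-4*I*pi/5) + exp(2*I*pi/5) + 2*exp(4*I*pi/5))*conj(exp(2*I*pi/5)) + 1*(2 + 2*exp(-2*I*pi/5) + exp(4*I*pi/5) + 2*exp(2*I*pi/5))*conj(exp(4*I*pi/5)) + 1*(2 + 2*exp(-2*I*pi/5) + exp(-4*I*pi/5) + 2*exp(2*I*pi/5))*conj(exp(-4*I*pi/5)) + 1*(2 + 2*exp(-4*I*pi/5) + exp(-2*I*pi/5) + 2*exp(4*I*pi/5))*conj(exp(-2*I*pi/5))]
      = (1/5)[(7) + (1 + 2*exp(-2*I*pi/5) + 2*exp(4*I*pi/5) + 2*exp(2*I*pi/5)) + (1 + 2*exp(-2*I*pi/5) + 2*exp(-4*I*pi/5) + 2*exp(4*I*pi/5)) + (1 + 2*exp(-4*I*pi/5) + 2*exp(4*I*pi/5) + 2*exp(2*I*pi/5)) + (1 + 2*exp(-2*I*pi/5) + 2*exp(-4*I*pi/5) + 2*exp(2*I*pi/5))] = 5/5 = 1
  <chi_rho, chi_2> = (1/5)[1*(7)*conj(1) + 1*(2 + 2*exp(-4*I*pi/5) + exp(2*I*pi/5) + 2*exp(4*I*pi/5))*conj(exp(4*I*pi/5)) + 1*(2 + 2*exp(-2*I*pi/5) + exp(4*I*pi/5) + 2*exp(2*I*pi/5))*conj(exp(-2*I*pi/5)) + 1*(2 + 2*exp(-2*I*pi/5) + exp(-4*I*pi/5) + 2*exp(2*I*pi/5))*conj(exp(2*I*pi/5)) + 1*(2 + 2*exp(-4*I*pi/5) + exp(-2*I*pi/5) + 2*exp(4*I*pi/5))*conj(exp(-4*I*pi/5))]
      = (1/5)[(7) + (2 + 2*exp(-4*I*pi/5) + exp(-2*I*pi/5) + 2*exp(2*I*pi/5)) + (2 + exp(-4*I*pi/5) + 2*exp(4*I*pi/5) + 2*exp(2*I*pi/5)) + (2 + 2*exp(-2*I*pi/5) + 2*exp(-4*I*pi/5) + exp(4*I*pi/5)) + (2 + 2*exp(-2*I*pi/5) + exp(2*I*pi/5) + 2*exp(4*I*pi/5))] = 10/5 = 2
  <chi_rho, chi_3> = (1/5)[1*(7)*conj(1) + 1*(2 + 2*exp(-4*I*pi/5) + exp(2*I*pi/5) + 2*exp(4*I*pi/5))*conj(exp(-4*I*pi/5)) + 1*(2 + 2*exp(-2*I*pi/5) + exp(4*I*pi/5) + 2*exp(2*I*pi/5))*conj(exp(2*I*pi/5)) + 1*(2 + 2*exp(-2*I*pi/5) + exp(-4*I*pi/5) + 2*exp(2*I*pi/5))*conj(exp(-2*I*pi/5)) + 1*(2 + 2*exp(-4*I*pi/5) + exp(-2*I*pi/5) + 2*exp(4*I*pi/5))*conj(exp(4*I*pi/5))]
      = (1/5)[(7) + (2 + 2*exp(-2*I*pi/5) + exp(-4*I*pi/5) + 2*exp(4*I*pi/5)) + (2 + 2*exp(-2*I*pi/5) + 2*exp(-4*I*pi/5) + exp(2*I*pi/5)) + (2 + exp(-2*I*pi/5) + 2*exp(4*I*pi/5) + 2*exp(2*I*pi/5)) + (2 + 2*exp(-4*I*pi/5) + exp(4*I*pi/5) + 2*exp(2*I*pi/5))] = 10/5 = 2
  <chi_rho, chi_4> = (1/5)[1*(7)*conj(1) + 1*(2 + 2*exp(-4*I*pi/5) + exp(2*I*pi/5) + 2*exp(4*I*pi/5))*conj(exp(-2*I*pi/5)) + 1*(2 + 2*exp(-2*I*pi/5) + exp(4*I*pi/5) + 2*exp(2*I*pi/5))*conj(exp(-4*I*pi/5)) + 1*(2 + 2*exp(-2*I*pi/5) + exp(-4*I*pi/5) + 2*exp(2*I*pi/5))*conj(exp(4*I*pi/5)) + 1*(2 + 2*exp(-4*I*pi/5) + exp(-2*I*pi/5) + 2*exp(4*I*pi/5))*conj(exp(2*I*pi/5))]
      = (1/5)[(7) + (2*exp(-2*I*pi/5) + 2*exp(-4*I*pi/5) + exp(4*I*pi/5) + 2*exp(2*I*pi/5)) + (2*exp(-4*I*pi/5) + exp(-2*I*pi/5) + 2*exp(4*I*pi/5) + 2*exp(2*I*pi/5)) + (2*exp(-2*I*pi/5) + 2*exp(-4*I*pi/5) + exp(2*I*pi/5) + 2*exp(4*I*pi/5)) + (2*exp(-2*I*pi/5) + exp(-4*I*pi/5) + 2*exp(4*I*pi/5) + 2*exp(2*I*pi/5))] = 0/5 = 0
(Exp terms are combined using exp(i*s)*conj(exp(i*t)) = exp(i*(s-t)), and sums of them are collapsed using the identity that for every m > 1 the m distinct m-th roots of unity sum to 0, e.g. 1 + exp(2*I*pi/3) + exp(-2*I*pi/3) = 0.)
Dimension check: dim(rho) = sum (mult * dim) = 2*1 + 1*1 + 2*1 + 2*1 + 0*1 = 7 = chi_rho(e) = 7.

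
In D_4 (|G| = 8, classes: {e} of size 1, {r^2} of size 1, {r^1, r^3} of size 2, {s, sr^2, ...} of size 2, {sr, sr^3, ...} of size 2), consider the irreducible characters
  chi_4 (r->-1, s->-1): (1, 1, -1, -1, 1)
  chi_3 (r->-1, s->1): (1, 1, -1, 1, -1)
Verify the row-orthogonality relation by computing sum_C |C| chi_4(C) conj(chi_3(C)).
Sum = 0; so <chi_4, chi_3> = 0 (distinct irreducibles are orthogonal).

Justification: Compute term by term over conjugacy classes (|C| * chi_4(C) * conj(chi_3(C))):
  1*(1)*conj(1) + 1*(1)*conj(1) + 2*(-1)*conj(-1) + 2*(-1)*conj(1) + 2*(1)*conj(-1)
  = (1) + (1) + (2) + (-2) + (-2)
  = 0.
Dividing by |G| = 8 gives 0/8 = 0, matching the row-orthogonality relation <chi_4, chi_3> = [chi_4 = chi_3].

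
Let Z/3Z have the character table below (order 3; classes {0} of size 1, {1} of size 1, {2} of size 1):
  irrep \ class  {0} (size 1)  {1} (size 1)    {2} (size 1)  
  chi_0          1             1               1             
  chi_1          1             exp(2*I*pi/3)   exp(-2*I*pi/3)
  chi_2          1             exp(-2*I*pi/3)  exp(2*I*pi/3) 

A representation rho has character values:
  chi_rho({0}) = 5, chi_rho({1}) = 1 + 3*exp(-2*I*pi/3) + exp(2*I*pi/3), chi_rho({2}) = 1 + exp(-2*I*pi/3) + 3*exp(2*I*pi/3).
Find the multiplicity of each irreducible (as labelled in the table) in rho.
Multiplicities: chi_0: 1, chi_1: 1, chi_2: 3.

Working: Use <chi_rho, chi> = (1/|G|) sum_C |C| * chi_rho(C) * conj(chi(C)) with |G| = 3 for each irreducible chi in the table:
  <chi_rho, chi_0> = (1/3)[1*(5)*conj(1) + 1*(1 + 3*exp(-2*I*pi/3) + exp(2*I*pi/3))*conj(1) + 1*(1 + exp(-2*I*pi/3) + 3*exp(2*I*pi/3))*conj(1)]
      = (1/3)[(5) + (1 + 3*exp(-2*I*pi/3) + exp(2*I*pi/3)) + (1 + exp(-2*I*pi/3) + 3*exp(2*I*pi/3))] = 3/3 = 1
  <chi_rho, chi_1> = (1/3)[1*(5)*conj(1) + 1*(1 + 3*exp(-2*I*pi/3) + exp(2*I*pi/3))*conj(exp(2*I*pi/3)) + 1*(1 + exp(-2*I*pi/3) + 3*exp(2*I*pi/3))*conj(exp(-2*I*pi/3))]
      = (1/3)[(5) + (1 + exp(-2*I*pi/3) + 3*exp(2*I*pi/3)) + (1 + 3*exp(-2*I*pi/3) + exp(2*I*pi/3))] = 3/3 = 1
  <chi_rho, chi_2> = (1/3)[1*(5)*conj(1) + 1*(1 + 3*exp(-2*I*pi/3) + exp(2*I*pi/3))*conj(exp(-2*I*pi/3)) + 1*(1 + exp(-2*I*pi/3) + 3*exp(2*I*pi/3))*conj(exp(2*I*pi/3))]
      = (1/3)[(5) + (2) + (2)] = 9/3 = 3
(Exp terms are combined using exp(i*s)*conj(exp(i*t)) = exp(i*(s-t)), and sums of them are collapsed using the identity that for every m > 1 the m distinct m-th roots of unity sum to 0, e.g. 1 + exp(2*I*pi/3) + exp(-2*I*pi/3) = 0.)
Dimension check: dim(rho) = sum (mult * dim) = 1*1 + 1*1 + 3*1 = 5 = chi_rho(e) = 5.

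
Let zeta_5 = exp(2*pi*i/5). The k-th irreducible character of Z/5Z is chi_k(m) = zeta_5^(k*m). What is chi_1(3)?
chi_1(3) = zeta_5^3 = exp(-4*I*pi/5)

Proof sketch: chi_1(3) = zeta_5^(1*3) = zeta_5^3. Since zeta_5^5 = 1, this equals zeta_5^3 = exp(2*pi*i*3/5) = exp(-4*I*pi/5).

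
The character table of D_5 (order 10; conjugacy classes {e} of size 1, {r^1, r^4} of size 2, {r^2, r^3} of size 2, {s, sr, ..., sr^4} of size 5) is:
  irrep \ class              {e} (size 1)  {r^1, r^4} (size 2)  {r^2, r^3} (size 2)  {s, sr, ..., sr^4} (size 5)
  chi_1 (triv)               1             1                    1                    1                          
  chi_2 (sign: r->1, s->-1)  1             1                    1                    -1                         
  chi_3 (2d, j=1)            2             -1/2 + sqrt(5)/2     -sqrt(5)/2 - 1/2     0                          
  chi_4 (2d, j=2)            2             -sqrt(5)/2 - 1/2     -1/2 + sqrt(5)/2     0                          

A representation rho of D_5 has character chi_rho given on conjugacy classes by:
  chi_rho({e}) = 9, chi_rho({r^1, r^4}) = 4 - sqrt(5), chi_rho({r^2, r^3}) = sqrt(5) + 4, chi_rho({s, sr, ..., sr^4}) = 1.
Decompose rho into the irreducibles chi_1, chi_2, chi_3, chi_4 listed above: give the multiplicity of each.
Multiplicities: chi_1: 3, chi_2: 2, chi_3: 0, chi_4: 2.

Proof sketch: Use <chi_rho, chi> = (1/|G|) sum_C |C| * chi_rho(C) * conj(chi(C)) with |G| = 10 for each irreducible chi in the table:
  <chi_rho, chi_1> = (1/10)[1*(9)*conj(1) + 2*(4 - sqrt(5))*conj(1) + 2*(sqrt(5) + 4)*conj(1) + 5*(1)*conj(1)]
      = (1/10)[(9) + (8 - 2*sqrt(5)) + (2*sqrt(5) + 8) + (5)] = 30/10 = 3
  <chi_rho, chi_2> = (1/10)[1*(9)*conj(1) + 2*(4 - sqrt(5))*conj(1) + 2*(sqrt(5) + 4)*conj(1) + 5*(1)*conj(-1)]
      = (1/10)[(9) + (8 - 2*sqrt(5)) + (2*sqrt(5) + 8) + (-5)] = 20/10 = 2
  <chi_rho, chi_3> = (1/10)[1*(9)*conj(2) + 2*(4 - sqrt(5))*conj(-1/2 + sqrt(5)/2) + 2*(sqrt(5) + 4)*conj(-sqrt(5)/2 - 1/2) + 5*(1)*conj(0)]
      = (1/10)[(18) + (-9 + 5*sqrt(5)) + (-5*sqrt(5) - 9) + (0)] = 0/10 = 0
  <chi_rho, chi_4> = (1/10)[1*(9)*conj(2) + 2*(4 - sqrt(5))*conj(-sqrt(5)/2 - 1/2) + 2*(sqrt(5) + 4)*conj(-1/2 + sqrt(5)/2) + 5*(1)*conj(0)]
      = (1/10)[(18) + (1 - 3*sqrt(5)) + (1 + 3*sqrt(5)) + (0)] = 20/10 = 2
Dimension check: dim(rho) = sum (mult * dim) = 3*1 + 2*1 + 0*2 + 2*2 = 9 = chi_rho(e) = 9.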